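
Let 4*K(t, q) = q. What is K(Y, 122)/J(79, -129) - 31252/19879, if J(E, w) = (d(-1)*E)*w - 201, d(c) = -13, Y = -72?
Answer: -8266941509/5259267756 ≈ -1.5719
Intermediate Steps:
K(t, q) = q/4
J(E, w) = -201 - 13*E*w (J(E, w) = (-13*E)*w - 201 = -13*E*w - 201 = -201 - 13*E*w)
K(Y, 122)/J(79, -129) - 31252/19879 = ((1/4)*122)/(-201 - 13*79*(-129)) - 31252/19879 = 61/(2*(-201 + 132483)) - 31252*1/19879 = (61/2)/132282 - 31252/19879 = (61/2)*(1/132282) - 31252/19879 = 61/264564 - 31252/19879 = -8266941509/5259267756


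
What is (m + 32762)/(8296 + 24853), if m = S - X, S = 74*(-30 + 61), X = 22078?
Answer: 12978/33149 ≈ 0.39151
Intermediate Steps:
S = 2294 (S = 74*31 = 2294)
m = -19784 (m = 2294 - 1*22078 = 2294 - 22078 = -19784)
(m + 32762)/(8296 + 24853) = (-19784 + 32762)/(8296 + 24853) = 12978/33149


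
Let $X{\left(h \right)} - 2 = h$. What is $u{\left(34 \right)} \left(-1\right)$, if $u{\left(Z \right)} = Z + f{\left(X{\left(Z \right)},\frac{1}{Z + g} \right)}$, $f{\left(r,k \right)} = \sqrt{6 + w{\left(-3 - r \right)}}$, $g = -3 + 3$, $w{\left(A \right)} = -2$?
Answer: $-36$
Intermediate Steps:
$X{\left(h \right)} = 2 + h$
$g = 0$
$f{\left(r,k \right)} = 2$ ($f{\left(r,k \right)} = \sqrt{6 - 2} = \sqrt{4} = 2$)
$u{\left(Z \right)} = 2 + Z$ ($u{\left(Z \right)} = Z + 2 = 2 + Z$)
$u{\left(34 \right)} \left(-1\right) = \left(2 + 34\right) \left(-1\right) = 36 \left(-1\right) = -36$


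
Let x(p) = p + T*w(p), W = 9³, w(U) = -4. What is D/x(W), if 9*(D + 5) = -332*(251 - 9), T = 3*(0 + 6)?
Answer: -80389/5913 ≈ -13.595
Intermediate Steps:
W = 729
T = 18 (T = 3*6 = 18)
x(p) = -72 + p (x(p) = p + 18*(-4) = p - 72 = -72 + p)
D = -80389/9 (D = -5 + (-332*(251 - 9))/9 = -5 + (-332*242)/9 = -5 + (⅑)*(-80344) = -5 - 80344/9 = -80389/9 ≈ -8932.1)
D/x(W) = -80389/(9*(-72 + 729)) = -80389/9/657 = -80389/9*1/657 = -80389/5913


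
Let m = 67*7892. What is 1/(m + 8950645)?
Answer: 1/9479409 ≈ 1.0549e-7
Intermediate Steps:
m = 528764
1/(m + 8950645) = 1/(528764 + 8950645) = 1/9479409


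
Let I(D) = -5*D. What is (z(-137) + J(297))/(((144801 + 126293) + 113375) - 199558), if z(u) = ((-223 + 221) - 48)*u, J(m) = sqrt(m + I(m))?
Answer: 6850/184911 + 2*I*sqrt(33)/61637 ≈ 0.037045 + 0.0001864*I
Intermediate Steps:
J(m) = 2*sqrt(-m) (J(m) = sqrt(m - 5*m) = sqrt(-4*m) = 2*sqrt(-m))
z(u) = -50*u (z(u) = (-2 - 48)*u = -50*u)
(z(-137) + J(297))/(((144801 + 126293) + 113375) - 199558) = (-50*(-137) + 2*sqrt(-1*297))/(((144801 + 126293) + 113375) - 199558) = (6850 + 2*sqrt(-297))/((271094 + 113375) - 199558) = (6850 + 2*(3*I*sqrt(33)))/(384469 - 199558) = (6850 + 6*I*sqrt(33))/184911 = (6850 + 6*I*sqrt(33))*(1/184911) = 6850/184911 + 2*I*sqrt(33)/61637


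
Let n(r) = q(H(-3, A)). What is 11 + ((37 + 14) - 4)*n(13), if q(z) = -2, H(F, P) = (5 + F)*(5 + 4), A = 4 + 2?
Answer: -83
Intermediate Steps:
A = 6
H(F, P) = 45 + 9*F (H(F, P) = (5 + F)*9 = 45 + 9*F)
n(r) = -2
11 + ((37 + 14) - 4)*n(13) = 11 + ((37 + 14) - 4)*(-2) = 11 + (51 - 4)*(-2) = 11 + 47*(-2) = 11 - 94 = -83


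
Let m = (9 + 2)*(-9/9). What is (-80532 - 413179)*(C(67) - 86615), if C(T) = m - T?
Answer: 42801287723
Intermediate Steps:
m = -11 (m = 11*(-9*⅑) = 11*(-1) = -11)
C(T) = -11 - T
(-80532 - 413179)*(C(67) - 86615) = (-80532 - 413179)*((-11 - 1*67) - 86615) = -493711*((-11 - 67) - 86615) = -493711*(-78 - 86615) = -493711*(-86693) = 42801287723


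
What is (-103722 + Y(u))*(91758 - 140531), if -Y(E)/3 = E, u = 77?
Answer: 5070099669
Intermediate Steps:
Y(E) = -3*E
(-103722 + Y(u))*(91758 - 140531) = (-103722 - 3*77)*(91758 - 140531) = (-103722 - 231)*(-48773) = -103953*(-48773) = 5070099669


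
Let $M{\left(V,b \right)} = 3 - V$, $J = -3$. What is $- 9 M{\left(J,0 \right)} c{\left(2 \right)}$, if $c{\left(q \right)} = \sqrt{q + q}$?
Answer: $-108$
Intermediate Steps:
$c{\left(q \right)} = \sqrt{2} \sqrt{q}$ ($c{\left(q \right)} = \sqrt{2 q} = \sqrt{2} \sqrt{q}$)
$- 9 M{\left(J,0 \right)} c{\left(2 \right)} = - 9 \left(3 - -3\right) \sqrt{2} \sqrt{2} = - 9 \left(3 + 3\right) 2 = \left(-9\right) 6 \cdot 2 = \left(-54\right) 2 = -108$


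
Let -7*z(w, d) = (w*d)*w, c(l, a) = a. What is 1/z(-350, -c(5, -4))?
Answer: -1/70000 ≈ -1.4286e-5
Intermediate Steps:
z(w, d) = -d*w²/7 (z(w, d) = -w*d*w/7 = -d*w*w/7 = -d*w²/7)
1/z(-350, -c(5, -4)) = 1/(-⅐*(-1*(-4))*(-350)²) = 1/(-⅐*4*122500) = 1/(-70000) = -1/70000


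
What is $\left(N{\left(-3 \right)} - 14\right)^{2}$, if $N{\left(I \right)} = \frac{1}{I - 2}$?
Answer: $\frac{5041}{25} \approx 201.64$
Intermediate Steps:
$N{\left(I \right)} = \frac{1}{-2 + I}$
$\left(N{\left(-3 \right)} - 14\right)^{2} = \left(\frac{1}{-2 - 3} - 14\right)^{2} = \left(\frac{1}{-5} - 14\right)^{2} = \left(- \frac{1}{5} - 14\right)^{2} = \left(- \frac{71}{5}\right)^{2} = \frac{5041}{25}$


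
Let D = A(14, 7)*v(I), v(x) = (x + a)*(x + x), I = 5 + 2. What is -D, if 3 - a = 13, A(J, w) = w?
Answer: 294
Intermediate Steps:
a = -10 (a = 3 - 1*13 = 3 - 13 = -10)
I = 7
v(x) = 2*x*(-10 + x) (v(x) = (x - 10)*(x + x) = (-10 + x)*(2*x) = 2*x*(-10 + x))
D = -294 (D = 7*(2*7*(-10 + 7)) = 7*(2*7*(-3)) = 7*(-42) = -294)
-D = -1*(-294) = 294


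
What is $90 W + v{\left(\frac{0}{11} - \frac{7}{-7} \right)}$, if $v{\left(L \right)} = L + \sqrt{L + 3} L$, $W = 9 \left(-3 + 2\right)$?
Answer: $-807$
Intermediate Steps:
$W = -9$ ($W = 9 \left(-1\right) = -9$)
$v{\left(L \right)} = L + L \sqrt{3 + L}$ ($v{\left(L \right)} = L + \sqrt{3 + L} L = L + L \sqrt{3 + L}$)
$90 W + v{\left(\frac{0}{11} - \frac{7}{-7} \right)} = 90 \left(-9\right) + \left(\frac{0}{11} - \frac{7}{-7}\right) \left(1 + \sqrt{3 + \left(\frac{0}{11} - \frac{7}{-7}\right)}\right) = -810 + \left(0 \cdot \frac{1}{11} - -1\right) \left(1 + \sqrt{3 + \left(0 \cdot \frac{1}{11} - -1\right)}\right) = -810 + \left(0 + 1\right) \left(1 + \sqrt{3 + \left(0 + 1\right)}\right) = -810 + 1 \left(1 + \sqrt{3 + 1}\right) = -810 + 1 \left(1 + \sqrt{4}\right) = -810 + 1 \left(1 + 2\right) = -810 + 1 \cdot 3 = -810 + 3 = -807$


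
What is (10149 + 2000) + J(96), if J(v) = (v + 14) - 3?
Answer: 12256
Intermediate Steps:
J(v) = 11 + v (J(v) = (14 + v) - 3 = 11 + v)
(10149 + 2000) + J(96) = (10149 + 2000) + (11 + 96) = 12149 + 107 = 12256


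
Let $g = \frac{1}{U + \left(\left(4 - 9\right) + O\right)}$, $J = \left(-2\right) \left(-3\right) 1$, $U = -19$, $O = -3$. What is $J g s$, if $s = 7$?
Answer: $- \frac{14}{9} \approx -1.5556$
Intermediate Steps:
$J = 6$ ($J = 6 \cdot 1 = 6$)
$g = - \frac{1}{27}$ ($g = \frac{1}{-19 + \left(\left(4 - 9\right) - 3\right)} = \frac{1}{-19 - 8} = \frac{1}{-27} = - \frac{1}{27} \approx -0.037037$)
$J g s = 6 \left(- \frac{1}{27}\right) 7 = \left(- \frac{2}{9}\right) 7 = - \frac{14}{9}$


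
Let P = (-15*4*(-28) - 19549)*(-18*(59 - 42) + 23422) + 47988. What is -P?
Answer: 413011816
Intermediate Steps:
P = -413011816 (P = (-60*(-28) - 19549)*(-18*17 + 23422) + 47988 = (1680 - 19549)*(-306 + 23422) + 47988 = -17869*23116 + 47988 = -413059804 + 47988 = -413011816)
-P = -1*(-413011816) = 413011816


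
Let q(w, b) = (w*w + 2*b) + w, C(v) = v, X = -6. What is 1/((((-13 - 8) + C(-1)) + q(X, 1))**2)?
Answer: 1/100 ≈ 0.010000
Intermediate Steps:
q(w, b) = w + w**2 + 2*b (q(w, b) = (w**2 + 2*b) + w = w + w**2 + 2*b)
1/((((-13 - 8) + C(-1)) + q(X, 1))**2) = 1/((((-13 - 8) - 1) + (-6 + (-6)**2 + 2*1))**2) = 1/(((-21 - 1) + (-6 + 36 + 2))**2) = 1/((-22 + 32)**2) = 1/(10**2) = 1/100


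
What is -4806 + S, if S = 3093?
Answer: -1713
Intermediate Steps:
-4806 + S = -4806 + 3093 = -1713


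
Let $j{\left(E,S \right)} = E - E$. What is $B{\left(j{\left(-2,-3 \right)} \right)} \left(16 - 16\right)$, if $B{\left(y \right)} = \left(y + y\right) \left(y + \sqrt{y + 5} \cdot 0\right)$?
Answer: $0$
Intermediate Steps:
$j{\left(E,S \right)} = 0$
$B{\left(y \right)} = 2 y^{2}$ ($B{\left(y \right)} = 2 y \left(y + \sqrt{5 + y} 0\right) = 2 y \left(y + 0\right) = 2 y y = 2 y^{2}$)
$B{\left(j{\left(-2,-3 \right)} \right)} \left(16 - 16\right) = 2 \cdot 0^{2} \left(16 - 16\right) = 2 \cdot 0 \left(16 - 16\right) = 0 \cdot 0 = 0$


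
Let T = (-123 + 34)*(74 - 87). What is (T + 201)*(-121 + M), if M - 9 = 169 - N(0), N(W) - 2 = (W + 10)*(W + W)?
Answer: 74690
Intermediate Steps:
T = 1157 (T = -89*(-13) = 1157)
N(W) = 2 + 2*W*(10 + W) (N(W) = 2 + (W + 10)*(W + W) = 2 + (10 + W)*(2*W) = 2 + 2*W*(10 + W))
M = 176 (M = 9 + (169 - (2 + 2*0² + 20*0)) = 9 + (169 - (2 + 2*0 + 0)) = 9 + (169 - (2 + 0 + 0)) = 9 + (169 - 1*2) = 9 + (169 - 2) = 9 + 167 = 176)
(T + 201)*(-121 + M) = (1157 + 201)*(-121 + 176) = 1358*55 = 74690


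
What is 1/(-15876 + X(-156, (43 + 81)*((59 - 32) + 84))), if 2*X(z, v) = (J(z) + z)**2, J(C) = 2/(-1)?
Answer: -1/3394 ≈ -0.00029464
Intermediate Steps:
J(C) = -2 (J(C) = 2*(-1) = -2)
X(z, v) = (-2 + z)**2/2
1/(-15876 + X(-156, (43 + 81)*((59 - 32) + 84))) = 1/(-15876 + (-2 - 156)**2/2) = 1/(-15876 + (1/2)*(-158)**2) = 1/(-15876 + (1/2)*24964) = 1/(-15876 + 12482) = 1/(-3394) = -1/3394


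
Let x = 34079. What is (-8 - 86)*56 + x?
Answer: 28815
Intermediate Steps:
(-8 - 86)*56 + x = (-8 - 86)*56 + 34079 = -94*56 + 34079 = -5264 + 34079 = 28815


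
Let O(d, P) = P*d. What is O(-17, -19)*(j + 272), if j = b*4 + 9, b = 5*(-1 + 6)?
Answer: 123063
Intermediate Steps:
b = 25 (b = 5*5 = 25)
j = 109 (j = 25*4 + 9 = 100 + 9 = 109)
O(-17, -19)*(j + 272) = (-19*(-17))*(109 + 272) = 323*381 = 123063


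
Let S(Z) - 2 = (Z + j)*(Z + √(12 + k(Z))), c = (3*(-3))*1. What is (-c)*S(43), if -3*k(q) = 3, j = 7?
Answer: 19368 + 450*√11 ≈ 20860.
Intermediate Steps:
k(q) = -1 (k(q) = -⅓*3 = -1)
c = -9 (c = -9*1 = -9)
S(Z) = 2 + (7 + Z)*(Z + √11) (S(Z) = 2 + (Z + 7)*(Z + √(12 - 1)) = 2 + (7 + Z)*(Z + √11))
(-c)*S(43) = (-1*(-9))*(2 + 43² + 7*43 + 7*√11 + 43*√11) = 9*(2 + 1849 + 301 + 7*√11 + 43*√11) = 9*(2152 + 50*√11) = 19368 + 450*√11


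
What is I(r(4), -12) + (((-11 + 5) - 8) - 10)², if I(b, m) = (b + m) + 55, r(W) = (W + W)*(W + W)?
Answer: 683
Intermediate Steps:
r(W) = 4*W² (r(W) = (2*W)*(2*W) = 4*W²)
I(b, m) = 55 + b + m
I(r(4), -12) + (((-11 + 5) - 8) - 10)² = (55 + 4*4² - 12) + (((-11 + 5) - 8) - 10)² = (55 + 4*16 - 12) + ((-6 - 8) - 10)² = (55 + 64 - 12) + (-14 - 10)² = 107 + (-24)² = 107 + 576 = 683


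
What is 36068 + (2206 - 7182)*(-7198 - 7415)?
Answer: 72750356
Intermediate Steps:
36068 + (2206 - 7182)*(-7198 - 7415) = 36068 - 4976*(-14613) = 36068 + 72714288 = 72750356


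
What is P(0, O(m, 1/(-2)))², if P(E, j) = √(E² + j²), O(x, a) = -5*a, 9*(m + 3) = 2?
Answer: 25/4 ≈ 6.2500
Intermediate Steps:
m = -25/9 (m = -3 + (⅑)*2 = -3 + 2/9 = -25/9 ≈ -2.7778)
P(0, O(m, 1/(-2)))² = (√(0² + (-5/(-2))²))² = (√(0 + (-5*(-1)/2)²))² = (√(0 + (-5*(-½))²))² = (√(0 + (5/2)²))² = (√(0 + 25/4))² = (√(25/4))² = (5/2)² = 25/4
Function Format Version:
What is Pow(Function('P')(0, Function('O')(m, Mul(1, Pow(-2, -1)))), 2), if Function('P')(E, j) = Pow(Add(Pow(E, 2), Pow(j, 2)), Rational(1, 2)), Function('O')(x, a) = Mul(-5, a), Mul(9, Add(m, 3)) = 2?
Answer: Rational(25, 4) ≈ 6.2500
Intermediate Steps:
m = Rational(-25, 9) (m = Add(-3, Mul(Rational(1, 9), 2)) = Add(-3, Rational(2, 9)) = Rational(-25, 9) ≈ -2.7778)
Pow(Function('P')(0, Function('O')(m, Mul(1, Pow(-2, -1)))), 2) = Pow(Pow(Add(Pow(0, 2), Pow(Mul(-5, Mul(1, Pow(-2, -1))), 2)), Rational(1, 2)), 2) = Pow(Pow(Add(0, Pow(Mul(-5, Mul(1, Rational(-1, 2))), 2)), Rational(1, 2)), 2) = Pow(Pow(Add(0, Pow(Mul(-5, Rational(-1, 2)), 2)), Rational(1, 2)), 2) = Pow(Pow(Add(0, Pow(Rational(5, 2), 2)), Rational(1, 2)), 2) = Pow(Pow(Add(0, Rational(25, 4)), Rational(1, 2)), 2) = Pow(Pow(Rational(25, 4), Rational(1, 2)), 2) = Pow(Rational(5, 2), 2) = Rational(25, 4)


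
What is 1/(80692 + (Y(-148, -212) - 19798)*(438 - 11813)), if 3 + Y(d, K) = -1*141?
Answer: 1/226920942 ≈ 4.4068e-9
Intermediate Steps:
Y(d, K) = -144 (Y(d, K) = -3 - 1*141 = -3 - 141 = -144)
1/(80692 + (Y(-148, -212) - 19798)*(438 - 11813)) = 1/(80692 + (-144 - 19798)*(438 - 11813)) = 1/(80692 - 19942*(-11375)) = 1/(80692 + 226840250) = 1/226920942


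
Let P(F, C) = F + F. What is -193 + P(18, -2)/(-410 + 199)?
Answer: -40759/211 ≈ -193.17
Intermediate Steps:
P(F, C) = 2*F
-193 + P(18, -2)/(-410 + 199) = -193 + (2*18)/(-410 + 199) = -193 + 36/(-211) = -193 + 36*(-1/211) = -193 - 36/211 = -40759/211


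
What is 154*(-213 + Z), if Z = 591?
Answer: 58212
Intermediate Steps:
154*(-213 + Z) = 154*(-213 + 591) = 154*378 = 58212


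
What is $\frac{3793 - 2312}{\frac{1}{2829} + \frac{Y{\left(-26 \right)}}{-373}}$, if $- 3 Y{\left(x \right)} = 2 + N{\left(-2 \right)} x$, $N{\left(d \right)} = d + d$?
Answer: $\frac{1562776377}{100331} \approx 15576.0$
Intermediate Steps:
$N{\left(d \right)} = 2 d$
$Y{\left(x \right)} = - \frac{2}{3} + \frac{4 x}{3}$ ($Y{\left(x \right)} = - \frac{2 + 2 \left(-2\right) x}{3} = - \frac{2 - 4 x}{3} = - \frac{2}{3} + \frac{4 x}{3}$)
$\frac{3793 - 2312}{\frac{1}{2829} + \frac{Y{\left(-26 \right)}}{-373}} = \frac{3793 - 2312}{\frac{1}{2829} + \frac{- \frac{2}{3} + \frac{4}{3} \left(-26\right)}{-373}} = \frac{1481}{\frac{1}{2829} + \left(- \frac{2}{3} - \frac{104}{3}\right) \left(- \frac{1}{373}\right)} = \frac{1481}{\frac{1}{2829} - - \frac{106}{1119}} = \frac{1481}{\frac{1}{2829} + \frac{106}{1119}} = \frac{1481}{\frac{100331}{1055217}} = 1481 \cdot \frac{1055217}{100331} = \frac{1562776377}{100331}$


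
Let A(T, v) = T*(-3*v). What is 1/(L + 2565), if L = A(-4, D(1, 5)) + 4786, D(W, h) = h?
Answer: 1/7411 ≈ 0.00013493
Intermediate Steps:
A(T, v) = -3*T*v
L = 4846 (L = -3*(-4)*5 + 4786 = 60 + 4786 = 4846)
1/(L + 2565) = 1/(4846 + 2565) = 1/7411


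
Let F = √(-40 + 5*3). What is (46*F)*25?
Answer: 5750*I ≈ 5750.0*I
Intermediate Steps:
F = 5*I (F = √(-40 + 15) = √(-25) = 5*I ≈ 5.0*I)
(46*F)*25 = (46*(5*I))*25 = (230*I)*25 = 5750*I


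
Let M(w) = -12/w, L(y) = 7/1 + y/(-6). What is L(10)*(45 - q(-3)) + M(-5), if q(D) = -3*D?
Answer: 972/5 ≈ 194.40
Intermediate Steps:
L(y) = 7 - y/6 (L(y) = 7*1 + y*(-1/6) = 7 - y/6)
L(10)*(45 - q(-3)) + M(-5) = (7 - 1/6*10)*(45 - (-3)*(-3)) - 12/(-5) = (7 - 5/3)*(45 - 1*9) - 12*(-1/5) = 16*(45 - 9)/3 + 12/5 = (16/3)*36 + 12/5 = 192 + 12/5 = 972/5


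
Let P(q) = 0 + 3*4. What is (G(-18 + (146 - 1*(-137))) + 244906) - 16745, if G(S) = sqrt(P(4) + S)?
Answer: 228161 + sqrt(277) ≈ 2.2818e+5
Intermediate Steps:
P(q) = 12 (P(q) = 0 + 12 = 12)
G(S) = sqrt(12 + S)
(G(-18 + (146 - 1*(-137))) + 244906) - 16745 = (sqrt(12 + (-18 + (146 - 1*(-137)))) + 244906) - 16745 = (sqrt(12 + (-18 + (146 + 137))) + 244906) - 16745 = (sqrt(12 + (-18 + 283)) + 244906) - 16745 = (sqrt(12 + 265) + 244906) - 16745 = (sqrt(277) + 244906) - 16745 = (244906 + sqrt(277)) - 16745 = 228161 + sqrt(277)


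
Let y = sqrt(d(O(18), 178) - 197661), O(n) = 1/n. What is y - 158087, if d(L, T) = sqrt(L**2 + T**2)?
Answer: -158087 + I*sqrt(7115796 - 2*sqrt(10265617))/6 ≈ -1.5809e+5 + 444.39*I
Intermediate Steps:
y = sqrt(-197661 + sqrt(10265617)/18) (y = sqrt(sqrt((1/18)**2 + 178**2) - 197661) = sqrt(sqrt((1/18)**2 + 31684) - 197661) = sqrt(sqrt(1/324 + 31684) - 197661) = sqrt(sqrt(10265617/324) - 197661) = sqrt(sqrt(10265617)/18 - 197661) = sqrt(-197661 + sqrt(10265617)/18) ≈ 444.39*I)
y - 158087 = sqrt(-7115796 + 2*sqrt(10265617))/6 - 158087 = -158087 + sqrt(-7115796 + 2*sqrt(10265617))/6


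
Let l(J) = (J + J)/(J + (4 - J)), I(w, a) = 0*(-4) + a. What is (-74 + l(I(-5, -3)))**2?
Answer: 22801/4 ≈ 5700.3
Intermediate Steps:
I(w, a) = a (I(w, a) = 0 + a = a)
l(J) = J/2 (l(J) = (2*J)/4 = (2*J)*(1/4) = J/2)
(-74 + l(I(-5, -3)))**2 = (-74 + (1/2)*(-3))**2 = (-74 - 3/2)**2 = (-151/2)**2 = 22801/4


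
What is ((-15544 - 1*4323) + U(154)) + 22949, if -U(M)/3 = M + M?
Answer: 2158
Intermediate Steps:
U(M) = -6*M (U(M) = -3*(M + M) = -6*M)
((-15544 - 1*4323) + U(154)) + 22949 = ((-15544 - 1*4323) - 6*154) + 22949 = ((-15544 - 4323) - 924) + 22949 = (-19867 - 924) + 22949 = -20791 + 22949 = 2158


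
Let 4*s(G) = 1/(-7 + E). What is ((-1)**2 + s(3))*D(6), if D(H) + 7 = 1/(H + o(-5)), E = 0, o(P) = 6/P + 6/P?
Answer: -363/56 ≈ -6.4821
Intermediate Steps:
o(P) = 12/P
s(G) = -1/28 (s(G) = 1/(4*(-7 + 0)) = (1/4)/(-7) = (1/4)*(-1/7) = -1/28)
D(H) = -7 + 1/(-12/5 + H) (D(H) = -7 + 1/(H + 12/(-5)) = -7 + 1/(H + 12*(-1/5)) = -7 + 1/(H - 12/5) = -7 + 1/(-12/5 + H))
((-1)**2 + s(3))*D(6) = ((-1)**2 - 1/28)*((89 - 35*6)/(-12 + 5*6)) = (1 - 1/28)*((89 - 210)/(-12 + 30)) = 27*(-121/18)/28 = 27*((1/18)*(-121))/28 = (27/28)*(-121/18) = -363/56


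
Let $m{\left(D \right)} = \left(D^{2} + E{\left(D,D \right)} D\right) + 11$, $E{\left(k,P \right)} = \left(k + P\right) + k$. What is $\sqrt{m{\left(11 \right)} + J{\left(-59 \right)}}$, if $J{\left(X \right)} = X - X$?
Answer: $3 \sqrt{55} \approx 22.249$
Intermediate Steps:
$J{\left(X \right)} = 0$
$E{\left(k,P \right)} = P + 2 k$ ($E{\left(k,P \right)} = \left(P + k\right) + k = P + 2 k$)
$m{\left(D \right)} = 11 + 4 D^{2}$ ($m{\left(D \right)} = \left(D^{2} + \left(D + 2 D\right) D\right) + 11 = \left(D^{2} + 3 D D\right) + 11 = \left(D^{2} + 3 D^{2}\right) + 11 = 4 D^{2} + 11 = 11 + 4 D^{2}$)
$\sqrt{m{\left(11 \right)} + J{\left(-59 \right)}} = \sqrt{\left(11 + 4 \cdot 11^{2}\right) + 0} = \sqrt{\left(11 + 4 \cdot 121\right) + 0} = \sqrt{\left(11 + 484\right) + 0} = \sqrt{495 + 0} = \sqrt{495} = 3 \sqrt{55}$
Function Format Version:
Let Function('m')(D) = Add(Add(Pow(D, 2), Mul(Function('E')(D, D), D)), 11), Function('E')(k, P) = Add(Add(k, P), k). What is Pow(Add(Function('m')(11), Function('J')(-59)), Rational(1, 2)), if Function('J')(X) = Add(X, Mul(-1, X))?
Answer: Mul(3, Pow(55, Rational(1, 2))) ≈ 22.249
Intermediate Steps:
Function('J')(X) = 0
Function('E')(k, P) = Add(P, Mul(2, k)) (Function('E')(k, P) = Add(Add(P, k), k) = Add(P, Mul(2, k)))
Function('m')(D) = Add(11, Mul(4, Pow(D, 2))) (Function('m')(D) = Add(Add(Pow(D, 2), Mul(Add(D, Mul(2, D)), D)), 11) = Add(Add(Pow(D, 2), Mul(Mul(3, D), D)), 11) = Add(Add(Pow(D, 2), Mul(3, Pow(D, 2))), 11) = Add(Mul(4, Pow(D, 2)), 11) = Add(11, Mul(4, Pow(D, 2))))
Pow(Add(Function('m')(11), Function('J')(-59)), Rational(1, 2)) = Pow(Add(Add(11, Mul(4, Pow(11, 2))), 0), Rational(1, 2)) = Pow(Add(Add(11, Mul(4, 121)), 0), Rational(1, 2)) = Pow(Add(Add(11, 484), 0), Rational(1, 2)) = Pow(Add(495, 0), Rational(1, 2)) = Pow(495, Rational(1, 2)) = Mul(3, Pow(55, Rational(1, 2)))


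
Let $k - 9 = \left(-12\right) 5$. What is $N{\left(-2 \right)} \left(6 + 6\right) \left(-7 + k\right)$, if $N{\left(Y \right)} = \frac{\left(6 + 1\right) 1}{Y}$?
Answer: $2436$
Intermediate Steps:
$N{\left(Y \right)} = \frac{7}{Y}$ ($N{\left(Y \right)} = \frac{7 \cdot 1}{Y} = \frac{7}{Y}$)
$k = -51$ ($k = 9 - 60 = -51$)
$N{\left(-2 \right)} \left(6 + 6\right) \left(-7 + k\right) = \frac{7}{-2} \left(6 + 6\right) \left(-7 - 51\right) = 7 \left(- \frac{1}{2}\right) 12 \left(-58\right) = \left(- \frac{7}{2}\right) 12 \left(-58\right) = \left(-42\right) \left(-58\right) = 2436$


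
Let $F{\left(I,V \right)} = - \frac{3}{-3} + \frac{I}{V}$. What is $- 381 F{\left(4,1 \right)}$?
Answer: $-1905$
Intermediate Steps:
$F{\left(I,V \right)} = 1 + \frac{I}{V}$ ($F{\left(I,V \right)} = \left(-3\right) \left(- \frac{1}{3}\right) + \frac{I}{V} = 1 + \frac{I}{V}$)
$- 381 F{\left(4,1 \right)} = - 381 \frac{4 + 1}{1} = - 381 \cdot 1 \cdot 5 = \left(-381\right) 5 = -1905$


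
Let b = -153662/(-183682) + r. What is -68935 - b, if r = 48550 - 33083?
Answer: -7751640913/91841 ≈ -84403.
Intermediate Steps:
r = 15467
b = 1420581578/91841 (b = -153662/(-183682) + 15467 = -153662*(-1/183682) + 15467 = 76831/91841 + 15467 = 1420581578/91841 ≈ 15468.)
-68935 - b = -68935 - 1*1420581578/91841 = -68935 - 1420581578/91841 = -7751640913/91841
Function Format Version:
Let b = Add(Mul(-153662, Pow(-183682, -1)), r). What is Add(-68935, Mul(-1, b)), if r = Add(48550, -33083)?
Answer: Rational(-7751640913, 91841) ≈ -84403.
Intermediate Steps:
r = 15467
b = Rational(1420581578, 91841) (b = Add(Mul(-153662, Pow(-183682, -1)), 15467) = Add(Mul(-153662, Rational(-1, 183682)), 15467) = Add(Rational(76831, 91841), 15467) = Rational(1420581578, 91841) ≈ 15468.)
Add(-68935, Mul(-1, b)) = Add(-68935, Mul(-1, Rational(1420581578, 91841))) = Add(-68935, Rational(-1420581578, 91841)) = Rational(-7751640913, 91841)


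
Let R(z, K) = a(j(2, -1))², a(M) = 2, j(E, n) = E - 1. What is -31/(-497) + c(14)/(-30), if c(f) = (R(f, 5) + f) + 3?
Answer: -3169/4970 ≈ -0.63763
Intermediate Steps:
j(E, n) = -1 + E
R(z, K) = 4 (R(z, K) = 2² = 4)
c(f) = 7 + f (c(f) = (4 + f) + 3 = 7 + f)
-31/(-497) + c(14)/(-30) = -31/(-497) + (7 + 14)/(-30) = -31*(-1/497) + 21*(-1/30) = 31/497 - 7/10 = -3169/4970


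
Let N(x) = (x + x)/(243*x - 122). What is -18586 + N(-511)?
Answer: -2310145848/124295 ≈ -18586.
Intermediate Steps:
N(x) = 2*x/(-122 + 243*x) (N(x) = (2*x)/(-122 + 243*x) = 2*x/(-122 + 243*x))
-18586 + N(-511) = -18586 + 2*(-511)/(-122 + 243*(-511)) = -18586 + 2*(-511)/(-122 - 124173) = -18586 + 2*(-511)/(-124295) = -18586 + 2*(-511)*(-1/124295) = -18586 + 1022/124295 = -2310145848/124295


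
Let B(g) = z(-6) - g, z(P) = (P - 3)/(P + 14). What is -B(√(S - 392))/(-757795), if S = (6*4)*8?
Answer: -9/6062360 - 2*I*√2/151559 ≈ -1.4846e-6 - 1.8662e-5*I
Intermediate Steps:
z(P) = (-3 + P)/(14 + P)
S = 192 (S = 24*8 = 192)
B(g) = -9/8 - g (B(g) = (-3 - 6)/(14 - 6) - g = -9/8 - g)
-B(√(S - 392))/(-757795) = -(-9/8 - √(192 - 392))/(-757795) = -(-9/8 - √(-200))*(-1)/757795 = -(-9/8 - 10*I*√2)*(-1)/757795 = -(9/6062360 + 2*I*√2/151559) = -9/6062360 - 2*I*√2/151559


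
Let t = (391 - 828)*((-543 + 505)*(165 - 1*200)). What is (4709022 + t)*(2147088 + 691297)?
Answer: 11716319663620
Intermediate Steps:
t = -581210 (t = -(-16606)*(165 - 200) = -(-16606)*(-35) = -437*1330 = -581210)
(4709022 + t)*(2147088 + 691297) = (4709022 - 581210)*(2147088 + 691297) = 4127812*2838385 = 11716319663620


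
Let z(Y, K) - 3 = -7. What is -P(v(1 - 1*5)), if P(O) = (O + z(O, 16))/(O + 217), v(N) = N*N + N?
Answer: -8/229 ≈ -0.034935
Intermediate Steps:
z(Y, K) = -4 (z(Y, K) = 3 - 7 = -4)
v(N) = N + N**2 (v(N) = N**2 + N = N + N**2)
P(O) = (-4 + O)/(217 + O) (P(O) = (O - 4)/(O + 217) = (-4 + O)/(217 + O))
-P(v(1 - 1*5)) = -(-4 + (1 - 1*5)*(1 + (1 - 1*5)))/(217 + (1 - 1*5)*(1 + (1 - 1*5))) = -(-4 + (1 - 5)*(1 + (1 - 5)))/(217 + (1 - 5)*(1 + (1 - 5))) = -(-4 - 4*(1 - 4))/(217 - 4*(1 - 4)) = -(-4 - 4*(-3))/(217 - 4*(-3)) = -(-4 + 12)/(217 + 12) = -8/229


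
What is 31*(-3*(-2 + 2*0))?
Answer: 186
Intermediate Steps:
31*(-3*(-2 + 2*0)) = 31*(-3*(-2 + 0)) = 31*(-3*(-2)) = 31*6 = 186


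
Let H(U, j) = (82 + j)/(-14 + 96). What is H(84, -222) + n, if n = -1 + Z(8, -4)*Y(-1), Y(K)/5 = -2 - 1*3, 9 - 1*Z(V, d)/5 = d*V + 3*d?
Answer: -271736/41 ≈ -6627.7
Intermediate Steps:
Z(V, d) = 45 - 15*d - 5*V*d (Z(V, d) = 45 - 5*(d*V + 3*d) = 45 - 5*(V*d + 3*d) = 45 - 5*(3*d + V*d) = 45 + (-15*d - 5*V*d) = 45 - 15*d - 5*V*d)
Y(K) = -25 (Y(K) = 5*(-2 - 1*3) = 5*(-2 - 3) = 5*(-5) = -25)
H(U, j) = 1 + j/82 (H(U, j) = (82 + j)/82 = (82 + j)*(1/82) = 1 + j/82)
n = -6626 (n = -1 + (45 - 15*(-4) - 5*8*(-4))*(-25) = -1 + (45 + 60 + 160)*(-25) = -1 + 265*(-25) = -1 - 6625 = -6626)
H(84, -222) + n = (1 + (1/82)*(-222)) - 6626 = (1 - 111/41) - 6626 = -70/41 - 6626 = -271736/41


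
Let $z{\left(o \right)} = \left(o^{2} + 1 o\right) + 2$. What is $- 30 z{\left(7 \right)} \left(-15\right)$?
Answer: $26100$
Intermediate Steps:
$z{\left(o \right)} = 2 + o + o^{2}$ ($z{\left(o \right)} = \left(o^{2} + o\right) + 2 = \left(o + o^{2}\right) + 2 = 2 + o + o^{2}$)
$- 30 z{\left(7 \right)} \left(-15\right) = - 30 \left(2 + 7 + 7^{2}\right) \left(-15\right) = - 30 \left(2 + 7 + 49\right) \left(-15\right) = \left(-30\right) 58 \left(-15\right) = \left(-1740\right) \left(-15\right) = 26100$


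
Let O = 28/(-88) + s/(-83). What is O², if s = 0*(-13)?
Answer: 49/484 ≈ 0.10124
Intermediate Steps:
s = 0
O = -7/22 (O = 28/(-88) + 0/(-83) = 28*(-1/88) + 0*(-1/83) = -7/22 + 0 = -7/22 ≈ -0.31818)
O² = (-7/22)² = 49/484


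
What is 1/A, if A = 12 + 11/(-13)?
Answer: 13/145 ≈ 0.089655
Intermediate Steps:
A = 145/13 (A = 12 + 11*(-1/13) = 12 - 11/13 = 145/13 ≈ 11.154)
1/A = 1/(145/13) = 13/145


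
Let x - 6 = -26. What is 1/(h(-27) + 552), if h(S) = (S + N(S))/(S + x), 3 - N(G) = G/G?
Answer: 47/25969 ≈ 0.0018099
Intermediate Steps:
x = -20 (x = 6 - 26 = -20)
N(G) = 2 (N(G) = 3 - G/G = 3 - 1*1 = 3 - 1 = 2)
h(S) = (2 + S)/(-20 + S) (h(S) = (S + 2)/(S - 20) = (2 + S)/(-20 + S))
1/(h(-27) + 552) = 1/((2 - 27)/(-20 - 27) + 552) = 1/(-25/(-47) + 552) = 1/(-1/47*(-25) + 552) = 1/(25/47 + 552) = 1/(25969/47) = 47/25969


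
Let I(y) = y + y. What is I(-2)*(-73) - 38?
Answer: 254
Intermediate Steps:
I(y) = 2*y
I(-2)*(-73) - 38 = (2*(-2))*(-73) - 38 = -4*(-73) - 38 = 292 - 38 = 254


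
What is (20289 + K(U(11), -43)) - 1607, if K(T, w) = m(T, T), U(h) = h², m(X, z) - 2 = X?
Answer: 18805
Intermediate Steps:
m(X, z) = 2 + X
K(T, w) = 2 + T
(20289 + K(U(11), -43)) - 1607 = (20289 + (2 + 11²)) - 1607 = (20289 + (2 + 121)) - 1607 = (20289 + 123) - 1607 = 20412 - 1607 = 18805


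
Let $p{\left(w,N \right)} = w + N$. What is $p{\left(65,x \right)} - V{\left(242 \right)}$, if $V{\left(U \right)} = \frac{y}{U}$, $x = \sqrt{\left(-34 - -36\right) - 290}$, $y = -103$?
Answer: $\frac{15833}{242} + 12 i \sqrt{2} \approx 65.426 + 16.971 i$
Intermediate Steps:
$x = 12 i \sqrt{2}$ ($x = \sqrt{\left(-34 + 36\right) - 290} = \sqrt{2 - 290} = \sqrt{-288} = 12 i \sqrt{2} \approx 16.971 i$)
$p{\left(w,N \right)} = N + w$
$V{\left(U \right)} = - \frac{103}{U}$
$p{\left(65,x \right)} - V{\left(242 \right)} = \left(12 i \sqrt{2} + 65\right) - - \frac{103}{242} = \left(65 + 12 i \sqrt{2}\right) - \left(-103\right) \frac{1}{242} = \left(65 + 12 i \sqrt{2}\right) - - \frac{103}{242} = \left(65 + 12 i \sqrt{2}\right) + \frac{103}{242} = \frac{15833}{242} + 12 i \sqrt{2}$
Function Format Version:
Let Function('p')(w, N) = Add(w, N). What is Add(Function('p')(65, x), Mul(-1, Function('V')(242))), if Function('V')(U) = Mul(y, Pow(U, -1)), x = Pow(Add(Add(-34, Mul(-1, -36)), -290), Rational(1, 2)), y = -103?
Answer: Add(Rational(15833, 242), Mul(12, I, Pow(2, Rational(1, 2)))) ≈ Add(65.426, Mul(16.971, I))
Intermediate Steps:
x = Mul(12, I, Pow(2, Rational(1, 2))) (x = Pow(Add(Add(-34, 36), -290), Rational(1, 2)) = Pow(Add(2, -290), Rational(1, 2)) = Pow(-288, Rational(1, 2)) = Mul(12, I, Pow(2, Rational(1, 2))) ≈ Mul(16.971, I))
Function('p')(w, N) = Add(N, w)
Function('V')(U) = Mul(-103, Pow(U, -1))
Add(Function('p')(65, x), Mul(-1, Function('V')(242))) = Add(Add(Mul(12, I, Pow(2, Rational(1, 2))), 65), Mul(-1, Mul(-103, Pow(242, -1)))) = Add(Add(65, Mul(12, I, Pow(2, Rational(1, 2)))), Mul(-1, Mul(-103, Rational(1, 242)))) = Add(Add(65, Mul(12, I, Pow(2, Rational(1, 2)))), Mul(-1, Rational(-103, 242))) = Add(Add(65, Mul(12, I, Pow(2, Rational(1, 2)))), Rational(103, 242)) = Add(Rational(15833, 242), Mul(12, I, Pow(2, Rational(1, 2))))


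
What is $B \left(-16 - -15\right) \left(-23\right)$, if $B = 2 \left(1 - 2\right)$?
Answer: $-46$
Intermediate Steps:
$B = -2$ ($B = 2 \left(-1\right) = -2$)
$B \left(-16 - -15\right) \left(-23\right) = - 2 \left(-16 - -15\right) \left(-23\right) = - 2 \left(-16 + 15\right) \left(-23\right) = \left(-2\right) \left(-1\right) \left(-23\right) = 2 \left(-23\right) = -46$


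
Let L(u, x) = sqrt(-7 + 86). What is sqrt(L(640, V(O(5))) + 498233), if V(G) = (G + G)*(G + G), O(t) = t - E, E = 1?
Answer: sqrt(498233 + sqrt(79)) ≈ 705.86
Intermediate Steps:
O(t) = -1 + t (O(t) = t - 1*1 = t - 1 = -1 + t)
V(G) = 4*G**2 (V(G) = (2*G)*(2*G) = 4*G**2)
L(u, x) = sqrt(79)
sqrt(L(640, V(O(5))) + 498233) = sqrt(sqrt(79) + 498233) = sqrt(498233 + sqrt(79))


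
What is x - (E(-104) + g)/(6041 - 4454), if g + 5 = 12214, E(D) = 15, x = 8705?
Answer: 13802611/1587 ≈ 8697.3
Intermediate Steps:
g = 12209 (g = -5 + 12214 = 12209)
x - (E(-104) + g)/(6041 - 4454) = 8705 - (15 + 12209)/(6041 - 4454) = 8705 - 12224/1587 = 13802611/1587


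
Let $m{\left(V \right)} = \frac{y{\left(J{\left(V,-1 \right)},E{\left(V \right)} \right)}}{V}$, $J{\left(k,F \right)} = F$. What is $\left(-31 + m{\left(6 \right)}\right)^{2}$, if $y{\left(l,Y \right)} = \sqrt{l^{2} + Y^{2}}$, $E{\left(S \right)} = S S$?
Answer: $\frac{\left(186 - \sqrt{1297}\right)^{2}}{36} \approx 624.88$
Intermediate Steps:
$E{\left(S \right)} = S^{2}$
$y{\left(l,Y \right)} = \sqrt{Y^{2} + l^{2}}$
$m{\left(V \right)} = \frac{\sqrt{1 + V^{4}}}{V}$ ($m{\left(V \right)} = \frac{\sqrt{\left(V^{2}\right)^{2} + \left(-1\right)^{2}}}{V} = \frac{\sqrt{V^{4} + 1}}{V} = \frac{\sqrt{1 + V^{4}}}{V}$)
$\left(-31 + m{\left(6 \right)}\right)^{2} = \left(-31 + \frac{\sqrt{1 + 6^{4}}}{6}\right)^{2} = \left(-31 + \frac{\sqrt{1 + 1296}}{6}\right)^{2} = \left(-31 + \frac{\sqrt{1297}}{6}\right)^{2}$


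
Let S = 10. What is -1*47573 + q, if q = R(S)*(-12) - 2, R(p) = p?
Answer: -47695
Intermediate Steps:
q = -122 (q = 10*(-12) - 2 = -120 - 2 = -122)
-1*47573 + q = -1*47573 - 122 = -47573 - 122 = -47695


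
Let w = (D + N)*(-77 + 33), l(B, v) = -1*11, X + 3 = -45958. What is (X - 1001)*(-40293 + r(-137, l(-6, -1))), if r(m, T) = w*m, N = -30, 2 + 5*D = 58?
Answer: 36071371314/5 ≈ 7.2143e+9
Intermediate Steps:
D = 56/5 (D = -⅖ + (⅕)*58 = -⅖ + 58/5 = 56/5 ≈ 11.200)
X = -45961 (X = -3 - 45958 = -45961)
l(B, v) = -11
w = 4136/5 (w = (56/5 - 30)*(-77 + 33) = -94/5*(-44) = 4136/5 ≈ 827.20)
r(m, T) = 4136*m/5
(X - 1001)*(-40293 + r(-137, l(-6, -1))) = (-45961 - 1001)*(-40293 + (4136/5)*(-137)) = -46962*(-40293 - 566632/5) = -46962*(-768097/5) = 36071371314/5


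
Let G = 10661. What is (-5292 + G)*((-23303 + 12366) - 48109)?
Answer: -317017974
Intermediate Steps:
(-5292 + G)*((-23303 + 12366) - 48109) = (-5292 + 10661)*((-23303 + 12366) - 48109) = 5369*(-10937 - 48109) = 5369*(-59046) = -317017974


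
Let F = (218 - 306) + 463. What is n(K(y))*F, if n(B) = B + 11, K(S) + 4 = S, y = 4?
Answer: 4125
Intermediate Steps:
K(S) = -4 + S
F = 375 (F = -88 + 463 = 375)
n(B) = 11 + B
n(K(y))*F = (11 + (-4 + 4))*375 = (11 + 0)*375 = 11*375 = 4125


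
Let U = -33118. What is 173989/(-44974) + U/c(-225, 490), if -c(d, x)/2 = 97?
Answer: 727847533/4362478 ≈ 166.84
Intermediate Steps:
c(d, x) = -194 (c(d, x) = -2*97 = -194)
173989/(-44974) + U/c(-225, 490) = 173989/(-44974) - 33118/(-194) = 173989*(-1/44974) - 33118*(-1/194) = -173989/44974 + 16559/97 = 727847533/4362478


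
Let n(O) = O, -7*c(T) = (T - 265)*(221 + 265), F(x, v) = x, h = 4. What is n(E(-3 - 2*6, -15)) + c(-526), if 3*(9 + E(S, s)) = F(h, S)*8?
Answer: 164759/3 ≈ 54920.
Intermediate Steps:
E(S, s) = 5/3 (E(S, s) = -9 + (4*8)/3 = -9 + (1/3)*32 = -9 + 32/3 = 5/3)
c(T) = 128790/7 - 486*T/7 (c(T) = -(T - 265)*(221 + 265)/7 = -(-265 + T)*486/7 = -(-128790 + 486*T)/7 = 128790/7 - 486*T/7)
n(E(-3 - 2*6, -15)) + c(-526) = 5/3 + (128790/7 - 486/7*(-526)) = 5/3 + (128790/7 + 255636/7) = 5/3 + 54918 = 164759/3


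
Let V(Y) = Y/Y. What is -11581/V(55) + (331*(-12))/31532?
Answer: -91294016/7883 ≈ -11581.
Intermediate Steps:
V(Y) = 1
-11581/V(55) + (331*(-12))/31532 = -11581/1 + (331*(-12))/31532 = -11581*1 - 3972*1/31532 = -11581 - 993/7883 = -91294016/7883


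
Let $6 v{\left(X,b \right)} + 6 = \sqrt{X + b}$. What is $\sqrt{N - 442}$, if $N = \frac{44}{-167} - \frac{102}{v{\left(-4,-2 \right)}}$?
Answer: $\frac{\sqrt{334} \sqrt{\frac{170472 - 36929 i \sqrt{6}}{-6 + i \sqrt{6}}}}{167} \approx 0.94621 + 18.861 i$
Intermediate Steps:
$v{\left(X,b \right)} = -1 + \frac{\sqrt{X + b}}{6}$
$N = - \frac{44}{167} - \frac{102}{-1 + \frac{i \sqrt{6}}{6}}$ ($N = \frac{44}{-167} - \frac{102}{-1 + \frac{\sqrt{-4 - 2}}{6}} = 44 \left(- \frac{1}{167}\right) - \frac{102}{-1 + \frac{\sqrt{-6}}{6}} = - \frac{44}{167} - \frac{102}{-1 + \frac{i \sqrt{6}}{6}} \approx 87.165 + 35.693 i$)
$\sqrt{N - 442} = \sqrt{\left(\frac{101896}{1169} + \frac{102 i \sqrt{6}}{7}\right) - 442} = \sqrt{- \frac{414802}{1169} + \frac{102 i \sqrt{6}}{7}}$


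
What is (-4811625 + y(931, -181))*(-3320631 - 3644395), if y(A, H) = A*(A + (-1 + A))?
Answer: 21445551864884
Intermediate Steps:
y(A, H) = A*(-1 + 2*A)
(-4811625 + y(931, -181))*(-3320631 - 3644395) = (-4811625 + 931*(-1 + 2*931))*(-3320631 - 3644395) = (-4811625 + 931*(-1 + 1862))*(-6965026) = (-4811625 + 931*1861)*(-6965026) = (-4811625 + 1732591)*(-6965026) = -3079034*(-6965026) = 21445551864884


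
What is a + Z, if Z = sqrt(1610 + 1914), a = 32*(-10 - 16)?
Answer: -832 + 2*sqrt(881) ≈ -772.64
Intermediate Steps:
a = -832 (a = 32*(-26) = -832)
Z = 2*sqrt(881) (Z = sqrt(3524) = 2*sqrt(881) ≈ 59.363)
a + Z = -832 + 2*sqrt(881)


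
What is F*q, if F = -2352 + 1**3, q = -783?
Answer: 1840833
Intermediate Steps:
F = -2351 (F = -2352 + 1 = -2351)
F*q = -2351*(-783) = 1840833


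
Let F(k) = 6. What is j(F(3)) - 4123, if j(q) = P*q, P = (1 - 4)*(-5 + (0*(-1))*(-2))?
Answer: -4033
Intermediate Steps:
P = 15 (P = -3*(-5 + 0*(-2)) = -3*(-5 + 0) = -3*(-5) = 15)
j(q) = 15*q
j(F(3)) - 4123 = 15*6 - 4123 = 90 - 4123 = -4033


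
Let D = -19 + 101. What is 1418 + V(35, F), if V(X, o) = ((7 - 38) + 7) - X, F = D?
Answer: 1359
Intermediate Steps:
D = 82
F = 82
V(X, o) = -24 - X (V(X, o) = (-31 + 7) - X = -24 - X)
1418 + V(35, F) = 1418 + (-24 - 1*35) = 1418 + (-24 - 35) = 1418 - 59 = 1359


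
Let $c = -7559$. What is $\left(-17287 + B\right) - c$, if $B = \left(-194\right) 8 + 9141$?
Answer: $-2139$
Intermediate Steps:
$B = 7589$ ($B = -1552 + 9141 = 7589$)
$\left(-17287 + B\right) - c = \left(-17287 + 7589\right) - -7559 = -9698 + 7559 = -2139$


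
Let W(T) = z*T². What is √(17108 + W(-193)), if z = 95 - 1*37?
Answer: 15*√9678 ≈ 1475.7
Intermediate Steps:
z = 58 (z = 95 - 37 = 58)
W(T) = 58*T²
√(17108 + W(-193)) = √(17108 + 58*(-193)²) = √(17108 + 58*37249) = √(17108 + 2160442) = √2177550 = 15*√9678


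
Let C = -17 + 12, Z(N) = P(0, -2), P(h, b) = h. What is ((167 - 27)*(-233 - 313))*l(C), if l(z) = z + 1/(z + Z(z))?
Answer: 397488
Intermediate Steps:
Z(N) = 0
C = -5
l(z) = z + 1/z (l(z) = z + 1/(z + 0) = z + 1/z)
((167 - 27)*(-233 - 313))*l(C) = ((167 - 27)*(-233 - 313))*(-5 + 1/(-5)) = (140*(-546))*(-5 - ⅕) = -76440*(-26/5) = 397488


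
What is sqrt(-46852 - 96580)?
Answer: 2*I*sqrt(35858) ≈ 378.72*I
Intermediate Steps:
sqrt(-46852 - 96580) = sqrt(-143432) = 2*I*sqrt(35858)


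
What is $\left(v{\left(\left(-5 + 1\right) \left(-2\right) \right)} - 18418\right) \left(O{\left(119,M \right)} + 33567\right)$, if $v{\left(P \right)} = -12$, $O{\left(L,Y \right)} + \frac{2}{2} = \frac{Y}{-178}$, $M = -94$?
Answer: $- \frac{55058169030}{89} \approx -6.1863 \cdot 10^{8}$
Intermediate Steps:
$O{\left(L,Y \right)} = -1 - \frac{Y}{178}$ ($O{\left(L,Y \right)} = -1 + \frac{Y}{-178} = -1 + Y \left(- \frac{1}{178}\right) = -1 - \frac{Y}{178}$)
$\left(v{\left(\left(-5 + 1\right) \left(-2\right) \right)} - 18418\right) \left(O{\left(119,M \right)} + 33567\right) = \left(-12 - 18418\right) \left(\left(-1 - - \frac{47}{89}\right) + 33567\right) = - 18430 \left(\left(-1 + \frac{47}{89}\right) + 33567\right) = - 18430 \left(- \frac{42}{89} + 33567\right) = \left(-18430\right) \frac{2987421}{89} = - \frac{55058169030}{89}$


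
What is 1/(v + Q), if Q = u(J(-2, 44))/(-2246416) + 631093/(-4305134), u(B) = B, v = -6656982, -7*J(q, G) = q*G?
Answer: -2115557915569/14083231274033500902 ≈ -1.5022e-7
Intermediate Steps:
J(q, G) = -G*q/7 (J(q, G) = -q*G/7 = -G*q/7)
Q = -310133148144/2115557915569 (Q = -1/7*44*(-2)/(-2246416) + 631093/(-4305134) = (88/7)*(-1/2246416) + 631093*(-1/4305134) = -11/1965614 - 631093/4305134 = -310133148144/2115557915569 ≈ -0.14660)
1/(v + Q) = 1/(-6656982 - 310133148144/2115557915569) = 1/(-14083231274033500902/2115557915569) = -2115557915569/14083231274033500902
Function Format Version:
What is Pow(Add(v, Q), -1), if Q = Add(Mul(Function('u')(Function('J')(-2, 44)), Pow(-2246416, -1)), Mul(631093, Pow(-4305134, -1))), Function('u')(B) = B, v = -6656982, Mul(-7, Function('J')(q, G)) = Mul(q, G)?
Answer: Rational(-2115557915569, 14083231274033500902) ≈ -1.5022e-7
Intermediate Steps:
Function('J')(q, G) = Mul(Rational(-1, 7), G, q) (Function('J')(q, G) = Mul(Rational(-1, 7), Mul(q, G)) = Mul(Rational(-1, 7), Mul(G, q)) = Mul(Rational(-1, 7), G, q))
Q = Rational(-310133148144, 2115557915569) (Q = Add(Mul(Mul(Rational(-1, 7), 44, -2), Pow(-2246416, -1)), Mul(631093, Pow(-4305134, -1))) = Add(Mul(Rational(88, 7), Rational(-1, 2246416)), Mul(631093, Rational(-1, 4305134))) = Add(Rational(-11, 1965614), Rational(-631093, 4305134)) = Rational(-310133148144, 2115557915569) ≈ -0.14660)
Pow(Add(v, Q), -1) = Pow(Add(-6656982, Rational(-310133148144, 2115557915569)), -1) = Pow(Rational(-14083231274033500902, 2115557915569), -1) = Rational(-2115557915569, 14083231274033500902)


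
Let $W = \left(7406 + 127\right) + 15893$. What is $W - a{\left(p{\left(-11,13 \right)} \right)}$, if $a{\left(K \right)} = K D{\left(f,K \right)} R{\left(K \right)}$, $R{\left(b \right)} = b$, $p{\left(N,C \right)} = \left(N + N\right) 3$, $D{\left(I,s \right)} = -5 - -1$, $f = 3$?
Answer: $40850$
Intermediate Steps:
$D{\left(I,s \right)} = -4$ ($D{\left(I,s \right)} = -5 + 1 = -4$)
$p{\left(N,C \right)} = 6 N$ ($p{\left(N,C \right)} = 2 N 3 = 6 N$)
$a{\left(K \right)} = - 4 K^{2}$ ($a{\left(K \right)} = K \left(-4\right) K = - 4 K K = - 4 K^{2}$)
$W = 23426$ ($W = 7533 + 15893 = 23426$)
$W - a{\left(p{\left(-11,13 \right)} \right)} = 23426 - - 4 \left(6 \left(-11\right)\right)^{2} = 23426 - - 4 \left(-66\right)^{2} = 23426 - \left(-4\right) 4356 = 23426 - -17424 = 23426 + 17424 = 40850$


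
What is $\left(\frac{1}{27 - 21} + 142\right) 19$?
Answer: $\frac{16207}{6} \approx 2701.2$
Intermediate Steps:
$\left(\frac{1}{27 - 21} + 142\right) 19 = \left(\frac{1}{6} + 142\right) 19 = \frac{853}{6} \cdot 19 = \frac{16207}{6}$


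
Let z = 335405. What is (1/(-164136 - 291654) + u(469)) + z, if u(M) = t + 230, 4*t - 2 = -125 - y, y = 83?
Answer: 76477801732/227895 ≈ 3.3558e+5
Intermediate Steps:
t = -103/2 (t = 1/2 + (-125 - 1*83)/4 = 1/2 + (-125 - 83)/4 = 1/2 + (1/4)*(-208) = 1/2 - 52 = -103/2 ≈ -51.500)
u(M) = 357/2 (u(M) = -103/2 + 230 = 357/2)
(1/(-164136 - 291654) + u(469)) + z = (1/(-164136 - 291654) + 357/2) + 335405 = (1/(-455790) + 357/2) + 335405 = (-1/455790 + 357/2) + 335405 = 40679257/227895 + 335405 = 76477801732/227895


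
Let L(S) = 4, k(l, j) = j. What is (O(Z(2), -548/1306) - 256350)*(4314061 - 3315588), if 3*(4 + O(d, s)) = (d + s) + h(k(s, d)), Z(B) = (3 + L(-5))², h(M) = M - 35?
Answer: -501389827839733/1959 ≈ -2.5594e+11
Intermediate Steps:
h(M) = -35 + M
Z(B) = 49 (Z(B) = (3 + 4)² = 7² = 49)
O(d, s) = -47/3 + s/3 + 2*d/3 (O(d, s) = -4 + ((d + s) + (-35 + d))/3 = -4 + (-35 + s + 2*d)/3 = -4 + (-35/3 + s/3 + 2*d/3) = -47/3 + s/3 + 2*d/3)
(O(Z(2), -548/1306) - 256350)*(4314061 - 3315588) = ((-47/3 + (-548/1306)/3 + (⅔)*49) - 256350)*(4314061 - 3315588) = ((-47/3 + (-548*1/1306)/3 + 98/3) - 256350)*998473 = ((-47/3 + (⅓)*(-274/653) + 98/3) - 256350)*998473 = ((-47/3 - 274/1959 + 98/3) - 256350)*998473 = (33029/1959 - 256350)*998473 = -502156621/1959*998473 = -501389827839733/1959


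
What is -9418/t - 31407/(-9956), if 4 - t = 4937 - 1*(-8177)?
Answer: 13302931/3434820 ≈ 3.8730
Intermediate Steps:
t = -13110 (t = 4 - (4937 - 1*(-8177)) = 4 - (4937 + 8177) = 4 - 1*13114 = 4 - 13114 = -13110)
-9418/t - 31407/(-9956) = -9418/(-13110) - 31407/(-9956) = -9418*(-1/13110) - 31407*(-1/9956) = 4709/6555 + 1653/524 = 13302931/3434820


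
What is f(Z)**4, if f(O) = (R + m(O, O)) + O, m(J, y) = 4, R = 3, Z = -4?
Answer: 81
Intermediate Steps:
f(O) = 7 + O (f(O) = (3 + 4) + O = 7 + O)
f(Z)**4 = (7 - 4)**4 = 3**4 = 81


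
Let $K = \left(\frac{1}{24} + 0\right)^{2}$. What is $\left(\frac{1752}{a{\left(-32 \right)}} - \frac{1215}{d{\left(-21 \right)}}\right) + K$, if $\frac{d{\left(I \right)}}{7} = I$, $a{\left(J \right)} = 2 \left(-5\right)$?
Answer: $- \frac{23557579}{141120} \approx -166.93$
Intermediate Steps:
$a{\left(J \right)} = -10$
$d{\left(I \right)} = 7 I$
$K = \frac{1}{576}$ ($K = \left(\frac{1}{24} + 0\right)^{2} = \left(\frac{1}{24}\right)^{2} = \frac{1}{576} \approx 0.0017361$)
$\left(\frac{1752}{a{\left(-32 \right)}} - \frac{1215}{d{\left(-21 \right)}}\right) + K = \left(\frac{1752}{-10} - \frac{1215}{7 \left(-21\right)}\right) + \frac{1}{576} = \left(1752 \left(- \frac{1}{10}\right) - \frac{1215}{-147}\right) + \frac{1}{576} = \left(- \frac{876}{5} - - \frac{405}{49}\right) + \frac{1}{576} = \left(- \frac{876}{5} + \frac{405}{49}\right) + \frac{1}{576} = - \frac{40899}{245} + \frac{1}{576} = - \frac{23557579}{141120}$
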